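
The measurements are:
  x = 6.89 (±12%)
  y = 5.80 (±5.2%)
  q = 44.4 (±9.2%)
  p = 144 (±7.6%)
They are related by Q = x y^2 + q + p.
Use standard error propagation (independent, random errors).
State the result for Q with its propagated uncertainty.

420 ± 38.6

Let w = x·y^2 = 232. δw/w = √((1·δx/x)² + (2·δy/y)²) = √(0.0144 + 0.0108) = 0.159, so δw = 36.8.
Q = w + q + p: δQ = √(δw² + δq² + δp²) = √(1350 + 16.7 + 120) = 38.6
Q = 420.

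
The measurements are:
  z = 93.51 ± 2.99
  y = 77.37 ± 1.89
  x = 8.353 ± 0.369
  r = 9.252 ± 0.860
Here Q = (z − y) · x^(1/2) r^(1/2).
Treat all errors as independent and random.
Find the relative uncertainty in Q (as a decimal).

0.225

Let u = z − y = 16.14. δu = √(δz² + δy²) = √(8.94 + 3.57) = 3.54, so δu/u = 0.219.
Q is then a monomial in u, x, r:
δQ/Q = √((δu/u)² + (½·δx/x)² + (½·δr/r)²) = √(0.0480 + 0.000488 + 0.00216) = 0.225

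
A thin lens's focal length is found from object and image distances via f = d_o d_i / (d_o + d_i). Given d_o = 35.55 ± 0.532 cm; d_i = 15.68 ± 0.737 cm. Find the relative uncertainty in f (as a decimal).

0.0329

∂f/∂d_o = (d_i/(d_o+d_i))² = 0.0937;  ∂f/∂d_i = (d_o/(d_o+d_i))² = 0.482
δf = √((∂f/∂d_o · δd_o)² + (∂f/∂d_i · δd_i)²) = √(0.00248 + 0.126) = 0.358 cm
f = 10.88 cm, so δf/f = 0.358/10.88 = 0.0329.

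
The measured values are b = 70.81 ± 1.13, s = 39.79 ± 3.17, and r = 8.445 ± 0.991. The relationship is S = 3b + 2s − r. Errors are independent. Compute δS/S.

0.0256

Sums and differences: (δS)² = Σ (cᵢ δxᵢ)².
  (3·δb)² = 11.5;  (2·δs)² = 40.2;  (δr)² = 0.982
δS = √(52.7) = 7.26
S = 283.6, so δS/S = 7.26/283.6 = 0.0256.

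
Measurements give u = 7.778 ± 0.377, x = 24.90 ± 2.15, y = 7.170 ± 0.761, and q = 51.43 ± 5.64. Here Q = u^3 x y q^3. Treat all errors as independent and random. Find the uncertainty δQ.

4.4e+09

Q is a product of powers, so relative uncertainties combine in quadrature:
  (3·δu/u)² = (3×0.0485)² = 0.0211;  (1·δx/x)² = (1×0.0863)² = 0.00746;  (1·δy/y)² = (1×0.106)² = 0.0113;  (3·δq/q)² = (3×0.110)² = 0.108
δQ/Q = √(0.148) = 0.385
Q = 1.143e+10, so δQ = 0.385 × 1.143e+10 = 4.4e+09.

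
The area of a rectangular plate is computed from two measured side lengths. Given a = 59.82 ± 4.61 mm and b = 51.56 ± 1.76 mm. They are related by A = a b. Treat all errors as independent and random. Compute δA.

260 mm^2

Relative error in a monomial: (δA/A)² = Σ (nᵢ · δxᵢ/xᵢ)².
  (1·δa/a)² = (1×0.0771)² = 0.00594;  (1·δb/b)² = (1×0.0341)² = 0.00117
δA/A = √(0.00710) = 0.0843
A = 3084 mm^2, so δA = 0.0843 × 3084 = 260 mm^2.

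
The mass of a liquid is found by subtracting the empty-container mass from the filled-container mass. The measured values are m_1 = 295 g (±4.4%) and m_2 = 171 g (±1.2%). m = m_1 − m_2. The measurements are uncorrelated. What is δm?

13.1 g

m is a linear combination, so absolute uncertainties add in quadrature:
  (δm_1)² = 168;  (δm_2)² = 4.21
δm = √(173) = 13.1 g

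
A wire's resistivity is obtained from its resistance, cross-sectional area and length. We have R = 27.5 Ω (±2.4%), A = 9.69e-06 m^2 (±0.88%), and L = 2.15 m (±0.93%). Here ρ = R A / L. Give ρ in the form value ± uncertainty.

Relative error in a monomial: (δρ/ρ)² = Σ (nᵢ · δxᵢ/xᵢ)².
  (1·δR/R)² = (1×0.0240)² = 0.000576;  (1·δA/A)² = (1×0.00880)² = 7.74e-05;  (-1·δL/L)² = (-1×0.00930)² = 8.65e-05
δρ/ρ = √(0.000740) = 0.0272
ρ = 0.000124 Ω·m, so δρ = 0.0272 × 0.000124 = 3.37e-06 Ω·m.

(1.24 ± 0.0337) × 10^-4 Ω·m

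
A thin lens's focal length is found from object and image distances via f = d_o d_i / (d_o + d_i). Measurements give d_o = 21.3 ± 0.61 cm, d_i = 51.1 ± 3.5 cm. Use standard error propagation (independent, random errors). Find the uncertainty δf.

∂f/∂d_o = (d_i/(d_o+d_i))² = 0.498;  ∂f/∂d_i = (d_o/(d_o+d_i))² = 0.0866
δf = √((∂f/∂d_o · δd_o)² + (∂f/∂d_i · δd_i)²) = √(0.0923 + 0.0918) = 0.429 cm

0.429 cm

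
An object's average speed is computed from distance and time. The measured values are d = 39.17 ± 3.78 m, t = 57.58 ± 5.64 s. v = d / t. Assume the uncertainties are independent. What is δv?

0.0935 m/s

For a monomial v ∝ d, t^-1, fractional errors add in quadrature:
  (1·δd/d)² = (1×0.0965)² = 0.00931;  (-1·δt/t)² = (-1×0.0980)² = 0.00959
δv/v = √(0.0189) = 0.138
v = 0.6803 m/s, so δv = 0.138 × 0.6803 = 0.0935 m/s.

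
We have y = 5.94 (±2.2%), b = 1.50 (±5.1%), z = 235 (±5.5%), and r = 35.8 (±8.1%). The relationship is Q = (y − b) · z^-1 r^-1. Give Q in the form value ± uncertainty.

(5.28 ± 0.547) × 10^-4

Let u = y − b = 4.44. δu = √(δy² + δb²) = √(0.0171 + 0.00585) = 0.151, so δu/u = 0.0341.
Q is then a monomial in u, z, r:
δQ/Q = √((δu/u)² + (-1·δz/z)² + (-1·δr/r)²) = √(0.00116 + 0.00302 + 0.00656) = 0.104
Q = 0.000528, so δQ = 0.104 × 0.000528 = 5.47e-05.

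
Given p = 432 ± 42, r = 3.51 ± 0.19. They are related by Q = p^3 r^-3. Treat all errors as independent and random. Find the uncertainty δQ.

6.22e+05

For a monomial Q ∝ p^3, r^-3, fractional errors add in quadrature:
  (3·δp/p)² = (3×0.0972)² = 0.0851;  (-3·δr/r)² = (-3×0.0541)² = 0.0264
δQ/Q = √(0.111) = 0.334
Q = 1.86e+06, so δQ = 0.334 × 1.86e+06 = 6.22e+05.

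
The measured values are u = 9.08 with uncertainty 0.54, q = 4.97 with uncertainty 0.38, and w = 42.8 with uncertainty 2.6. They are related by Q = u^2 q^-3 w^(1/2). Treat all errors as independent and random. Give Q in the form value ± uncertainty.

Q is a product of powers, so relative uncertainties combine in quadrature:
  (2·δu/u)² = (2×0.0595)² = 0.0141;  (-3·δq/q)² = (-3×0.0765)² = 0.0526;  (½·δw/w)² = (0.5×0.0607)² = 0.000923
δQ/Q = √(0.0677) = 0.260
Q = 4.39, so δQ = 0.260 × 4.39 = 1.14.

4.39 ± 1.14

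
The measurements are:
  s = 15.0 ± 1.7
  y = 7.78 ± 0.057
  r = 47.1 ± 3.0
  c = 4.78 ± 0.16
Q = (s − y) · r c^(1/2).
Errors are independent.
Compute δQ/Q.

Let u = s − y = 7.22. δu = √(δs² + δy²) = √(2.89 + 0.00325) = 1.70, so δu/u = 0.236.
Q is then a monomial in u, r, c:
δQ/Q = √((δu/u)² + (1·δr/r)² + (½·δc/c)²) = √(0.0555 + 0.00406 + 0.000280) = 0.245

0.245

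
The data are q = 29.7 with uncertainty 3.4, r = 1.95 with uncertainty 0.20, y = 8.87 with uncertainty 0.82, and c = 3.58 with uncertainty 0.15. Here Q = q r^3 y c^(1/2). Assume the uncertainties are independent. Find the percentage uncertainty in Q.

34.2%

Each factor contributes (exponent × relative error)² to (δQ/Q)²:
  (1·δq/q)² = (1×0.114)² = 0.0131;  (3·δr/r)² = (3×0.103)² = 0.0947;  (1·δy/y)² = (1×0.0924)² = 0.00855;  (½·δc/c)² = (0.5×0.0419)² = 0.000439
δQ/Q = √(0.117) = 0.342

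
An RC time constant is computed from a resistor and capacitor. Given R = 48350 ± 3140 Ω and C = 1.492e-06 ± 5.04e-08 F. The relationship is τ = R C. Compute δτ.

τ is a product of powers, so relative uncertainties combine in quadrature:
  (1·δR/R)² = (1×0.0649)² = 0.00422;  (1·δC/C)² = (1×0.0338)² = 0.00114
δτ/τ = √(0.00536) = 0.0732
τ = 0.07214 s, so δτ = 0.0732 × 0.07214 = 0.00528 s.

0.00528 s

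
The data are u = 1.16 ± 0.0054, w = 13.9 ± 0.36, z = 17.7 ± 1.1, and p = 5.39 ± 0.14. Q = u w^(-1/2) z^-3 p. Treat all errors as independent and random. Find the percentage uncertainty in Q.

Relative error in a monomial: (δQ/Q)² = Σ (nᵢ · δxᵢ/xᵢ)².
  (1·δu/u)² = (1×0.00466)² = 2.17e-05;  (−½·δw/w)² = (-0.5×0.0259)² = 0.000168;  (-3·δz/z)² = (-3×0.0621)² = 0.0348;  (1·δp/p)² = (1×0.0260)² = 0.000675
δQ/Q = √(0.0356) = 0.189

18.9%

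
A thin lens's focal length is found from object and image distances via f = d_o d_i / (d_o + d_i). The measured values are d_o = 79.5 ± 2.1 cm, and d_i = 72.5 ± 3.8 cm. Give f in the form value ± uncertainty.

37.9 ± 1.14 cm

∂f/∂d_o = (d_i/(d_o+d_i))² = 0.228;  ∂f/∂d_i = (d_o/(d_o+d_i))² = 0.274
δf = √((∂f/∂d_o · δd_o)² + (∂f/∂d_i · δd_i)²) = √(0.228 + 1.08) = 1.14 cm
f = 37.9 cm.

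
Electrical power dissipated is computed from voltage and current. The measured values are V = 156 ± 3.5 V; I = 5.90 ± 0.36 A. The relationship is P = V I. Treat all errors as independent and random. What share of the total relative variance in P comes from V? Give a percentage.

11.9%

(δP/P)² = (1·δV/V)² + (1·δI/I)²
  V term: (1×0.0224)² = 0.000503
  I term: (1×0.0610)² = 0.00372
Total = 0.00423. Share from V = 0.000503/0.00423 = 0.119.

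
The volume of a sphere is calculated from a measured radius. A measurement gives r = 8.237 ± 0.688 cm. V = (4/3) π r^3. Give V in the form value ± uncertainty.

2341 ± 587 cm^3

Each factor contributes (exponent × relative error)² to (δV/V)²:
  (3·δr/r)² = (3×0.0835)² = 0.0628
δV/V = √(0.0628) = 0.251
V = 2341 cm^3, so δV = 0.251 × 2341 = 587 cm^3.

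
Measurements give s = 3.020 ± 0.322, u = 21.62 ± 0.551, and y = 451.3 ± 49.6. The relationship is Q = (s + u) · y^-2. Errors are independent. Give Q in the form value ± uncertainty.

(1.210 ± 0.268) × 10^-4

Let w = s + u = 24.64. δw = √(δs² + δu²) = √(0.104 + 0.304) = 0.638, so δw/w = 0.0259.
Q is then a monomial in w, y:
δQ/Q = √((δw/w)² + (-2·δy/y)²) = √(0.000671 + 0.0483) = 0.221
Q = 0.0001210, so δQ = 0.221 × 0.0001210 = 2.68e-05.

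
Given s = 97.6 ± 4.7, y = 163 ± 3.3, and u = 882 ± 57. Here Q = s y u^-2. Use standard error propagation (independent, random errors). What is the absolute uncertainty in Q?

Q is a product of powers, so relative uncertainties combine in quadrature:
  (1·δs/s)² = (1×0.0482)² = 0.00232;  (1·δy/y)² = (1×0.0202)² = 0.000410;  (-2·δu/u)² = (-2×0.0646)² = 0.0167
δQ/Q = √(0.0194) = 0.139
Q = 0.0205, so δQ = 0.139 × 0.0205 = 0.00285.

0.00285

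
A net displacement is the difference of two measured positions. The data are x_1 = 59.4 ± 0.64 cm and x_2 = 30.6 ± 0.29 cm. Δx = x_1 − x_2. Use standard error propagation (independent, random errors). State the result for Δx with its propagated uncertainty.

Absolute uncertainties add in quadrature for a linear combination:
  (δx_1)² = 0.410;  (δx_2)² = 0.0841
δΔx = √(0.494) = 0.703 cm
Δx = 28.8 cm.

28.8 ± 0.703 cm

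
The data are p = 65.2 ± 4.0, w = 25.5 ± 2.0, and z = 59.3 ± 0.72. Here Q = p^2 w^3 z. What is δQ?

1.11e+09

For a monomial Q ∝ p^2, w^3, z, fractional errors add in quadrature:
  (2·δp/p)² = (2×0.0613)² = 0.0151;  (3·δw/w)² = (3×0.0784)² = 0.0554;  (1·δz/z)² = (1×0.0121)² = 0.000147
δQ/Q = √(0.0706) = 0.266
Q = 4.18e+09, so δQ = 0.266 × 4.18e+09 = 1.11e+09.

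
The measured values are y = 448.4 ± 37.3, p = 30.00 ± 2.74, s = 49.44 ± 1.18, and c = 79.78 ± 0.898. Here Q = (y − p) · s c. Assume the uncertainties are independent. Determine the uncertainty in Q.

1.54e+05

Let u = y − p = 418.4. δu = √(δy² + δp²) = √(1390 + 7.51) = 37.4, so δu/u = 0.0894.
Q is then a monomial in u, s, c:
δQ/Q = √((δu/u)² + (1·δs/s)² + (1·δc/c)²) = √(0.00799 + 0.000570 + 0.000127) = 0.0932
Q = 1.65e+06, so δQ = 0.0932 × 1.65e+06 = 1.54e+05.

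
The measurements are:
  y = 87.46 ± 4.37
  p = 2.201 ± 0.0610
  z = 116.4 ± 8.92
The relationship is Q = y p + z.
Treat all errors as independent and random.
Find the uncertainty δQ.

14.2

Let w = y·p = 192.5. δw/w = √((1·δy/y)² + (1·δp/p)²) = √(0.00250 + 0.000768) = 0.0571, so δw = 11.0.
Q = w + z: δQ = √(δw² + δz²) = √(121 + 79.6) = 14.2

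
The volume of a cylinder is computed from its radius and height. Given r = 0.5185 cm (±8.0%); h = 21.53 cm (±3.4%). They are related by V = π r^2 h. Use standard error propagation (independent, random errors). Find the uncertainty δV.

Since V is a product/quotient, work with relative uncertainties:
  (2·δr/r)² = (2×0.0800)² = 0.0256;  (1·δh/h)² = (1×0.0340)² = 0.00116
δV/V = √(0.0268) = 0.164
V = 18.18 cm^3, so δV = 0.164 × 18.18 = 2.97 cm^3.

2.97 cm^3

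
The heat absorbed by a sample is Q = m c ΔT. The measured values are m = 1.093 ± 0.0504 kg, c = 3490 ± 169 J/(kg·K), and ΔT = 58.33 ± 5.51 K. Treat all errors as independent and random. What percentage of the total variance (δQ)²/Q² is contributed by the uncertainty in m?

15.9%

(δQ/Q)² = (1·δm/m)² + (1·δc/c)² + (1·δΔT/ΔT)²
  m term: (1×0.0461)² = 0.00213
  c term: (1×0.0484)² = 0.00234
  ΔT term: (1×0.0945)² = 0.00892
Total = 0.0134. Share from m = 0.00213/0.0134 = 0.159.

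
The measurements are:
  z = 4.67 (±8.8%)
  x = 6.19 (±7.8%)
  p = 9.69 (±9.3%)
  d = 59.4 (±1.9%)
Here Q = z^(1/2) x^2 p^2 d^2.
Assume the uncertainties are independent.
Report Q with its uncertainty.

Relative error in a monomial: (δQ/Q)² = Σ (nᵢ · δxᵢ/xᵢ)².
  (½·δz/z)² = (0.5×0.0880)² = 0.00194;  (2·δx/x)² = (2×0.0780)² = 0.0243;  (2·δp/p)² = (2×0.0930)² = 0.0346;  (2·δd/d)² = (2×0.0190)² = 0.00144
δQ/Q = √(0.0623) = 0.250
Q = 2.74e+07, so δQ = 0.250 × 2.74e+07 = 6.85e+06.

(2.74 ± 0.685) × 10^7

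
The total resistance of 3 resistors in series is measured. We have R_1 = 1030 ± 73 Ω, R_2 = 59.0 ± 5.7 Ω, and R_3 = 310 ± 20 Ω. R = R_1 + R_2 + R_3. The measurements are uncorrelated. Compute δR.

Absolute uncertainties add in quadrature for a linear combination:
  (δR_1)² = 5330;  (δR_2)² = 32.5;  (δR_3)² = 400
δR = √(5760) = 75.9 Ω

75.9 Ω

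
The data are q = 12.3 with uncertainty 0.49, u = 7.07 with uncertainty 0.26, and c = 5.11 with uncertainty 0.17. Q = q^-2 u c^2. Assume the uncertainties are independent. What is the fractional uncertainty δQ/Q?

0.110

Each factor contributes (exponent × relative error)² to (δQ/Q)²:
  (-2·δq/q)² = (-2×0.0398)² = 0.00635;  (1·δu/u)² = (1×0.0368)² = 0.00135;  (2·δc/c)² = (2×0.0333)² = 0.00443
δQ/Q = √(0.0121) = 0.110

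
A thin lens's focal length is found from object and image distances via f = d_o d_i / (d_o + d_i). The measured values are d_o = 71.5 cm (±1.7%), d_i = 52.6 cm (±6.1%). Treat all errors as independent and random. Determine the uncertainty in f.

1.09 cm

∂f/∂d_o = (d_i/(d_o+d_i))² = 0.180;  ∂f/∂d_i = (d_o/(d_o+d_i))² = 0.332
δf = √((∂f/∂d_o · δd_o)² + (∂f/∂d_i · δd_i)²) = √(0.0477 + 1.13) = 1.09 cm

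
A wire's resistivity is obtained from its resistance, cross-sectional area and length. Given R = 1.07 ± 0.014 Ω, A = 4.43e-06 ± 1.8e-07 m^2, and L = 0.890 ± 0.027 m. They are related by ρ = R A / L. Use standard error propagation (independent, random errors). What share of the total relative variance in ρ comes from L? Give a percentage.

33.6%

(δρ/ρ)² = (1·δR/R)² + (1·δA/A)² + (-1·δL/L)²
  R term: (1×0.0131)² = 0.000171
  A term: (1×0.0406)² = 0.00165
  L term: (-1×0.0303)² = 0.000920
Total = 0.00274. Share from L = 0.000920/0.00274 = 0.336.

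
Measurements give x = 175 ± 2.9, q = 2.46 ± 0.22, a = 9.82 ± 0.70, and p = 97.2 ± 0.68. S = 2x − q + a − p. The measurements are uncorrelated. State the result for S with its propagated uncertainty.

Sums and differences: (δS)² = Σ (cᵢ δxᵢ)².
  (2·δx)² = 33.6;  (δq)² = 0.0484;  (δa)² = 0.490;  (δp)² = 0.462
δS = √(34.6) = 5.89
S = 260.

260 ± 5.89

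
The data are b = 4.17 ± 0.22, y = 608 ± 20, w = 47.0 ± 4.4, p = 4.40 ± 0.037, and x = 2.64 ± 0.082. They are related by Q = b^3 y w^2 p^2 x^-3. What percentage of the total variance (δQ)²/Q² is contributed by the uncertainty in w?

(δQ/Q)² = (3·δb/b)² + (1·δy/y)² + (2·δw/w)² + (2·δp/p)² + (-3·δx/x)²
  b term: (3×0.0528)² = 0.0251
  y term: (1×0.0329)² = 0.00108
  w term: (2×0.0936)² = 0.0351
  p term: (2×0.00841)² = 0.000283
  x term: (-3×0.0311)² = 0.00868
Total = 0.0702. Share from w = 0.0351/0.0702 = 0.500.

50.0%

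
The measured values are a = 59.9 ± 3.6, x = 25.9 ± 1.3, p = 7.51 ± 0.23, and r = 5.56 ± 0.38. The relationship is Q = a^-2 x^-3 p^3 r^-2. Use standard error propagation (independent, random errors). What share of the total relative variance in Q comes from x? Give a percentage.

35.3%

(δQ/Q)² = (-2·δa/a)² + (-3·δx/x)² + (3·δp/p)² + (-2·δr/r)²
  a term: (-2×0.0601)² = 0.0144
  x term: (-3×0.0502)² = 0.0227
  p term: (3×0.0306)² = 0.00844
  r term: (-2×0.0683)² = 0.0187
Total = 0.0642. Share from x = 0.0227/0.0642 = 0.353.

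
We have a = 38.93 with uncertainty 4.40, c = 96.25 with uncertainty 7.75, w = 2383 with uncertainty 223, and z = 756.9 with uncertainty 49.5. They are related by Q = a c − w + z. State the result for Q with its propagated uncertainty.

2121 ± 568

Let p = a·c = 3747. δp/p = √((1·δa/a)² + (1·δc/c)²) = √(0.0128 + 0.00648) = 0.139, so δp = 520.
Q = p − w + z: δQ = √(δp² + δw² + δz²) = √(2.7e+05 + 49700 + 2450) = 568
Q = 2121.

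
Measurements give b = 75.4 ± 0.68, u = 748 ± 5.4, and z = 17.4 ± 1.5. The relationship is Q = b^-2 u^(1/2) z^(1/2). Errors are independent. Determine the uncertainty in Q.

0.000940

Relative error in a monomial: (δQ/Q)² = Σ (nᵢ · δxᵢ/xᵢ)².
  (-2·δb/b)² = (-2×0.00902)² = 0.000325;  (½·δu/u)² = (0.5×0.00722)² = 1.3e-05;  (½·δz/z)² = (0.5×0.0862)² = 0.00186
δQ/Q = √(0.00220) = 0.0469
Q = 0.0201, so δQ = 0.0469 × 0.0201 = 0.000940.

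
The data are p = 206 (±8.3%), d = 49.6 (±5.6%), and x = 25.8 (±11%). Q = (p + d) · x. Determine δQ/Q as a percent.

12.9%

Let u = p + d = 256. δu = √(δp² + δd²) = √(292 + 7.72) = 17.3, so δu/u = 0.0678.
Q is then a monomial in u, x:
δQ/Q = √((δu/u)² + (1·δx/x)²) = √(0.00459 + 0.0121) = 0.129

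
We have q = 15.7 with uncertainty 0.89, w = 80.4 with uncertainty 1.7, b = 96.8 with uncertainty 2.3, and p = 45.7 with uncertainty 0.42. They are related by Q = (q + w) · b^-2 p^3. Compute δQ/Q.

Let u = q + w = 96.1. δu = √(δq² + δw²) = √(0.792 + 2.89) = 1.92, so δu/u = 0.0200.
Q is then a monomial in u, b, p:
δQ/Q = √((δu/u)² + (-2·δb/b)² + (3·δp/p)²) = √(0.000399 + 0.00226 + 0.000760) = 0.0585

0.0585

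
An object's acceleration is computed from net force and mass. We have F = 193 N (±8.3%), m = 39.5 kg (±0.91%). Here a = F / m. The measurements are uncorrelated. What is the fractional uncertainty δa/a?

0.0835

Products/powers → add relative errors in quadrature, weighted by exponent:
  (1·δF/F)² = (1×0.0830)² = 0.00689;  (-1·δm/m)² = (-1×0.00910)² = 8.28e-05
δa/a = √(0.00697) = 0.0835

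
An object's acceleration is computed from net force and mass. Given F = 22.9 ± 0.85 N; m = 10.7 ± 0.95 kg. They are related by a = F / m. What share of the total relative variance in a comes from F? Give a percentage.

14.9%

(δa/a)² = (1·δF/F)² + (-1·δm/m)²
  F term: (1×0.0371)² = 0.00138
  m term: (-1×0.0888)² = 0.00788
Total = 0.00926. Share from F = 0.00138/0.00926 = 0.149.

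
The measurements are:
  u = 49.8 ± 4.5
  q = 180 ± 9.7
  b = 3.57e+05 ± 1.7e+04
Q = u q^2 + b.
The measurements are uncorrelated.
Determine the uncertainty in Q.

Let p = u·q^2 = 1.61e+06. δp/p = √((1·δu/u)² + (2·δq/q)²) = √(0.00817 + 0.0116) = 0.141, so δp = 2.27e+05.
Q = p + b: δQ = √(δp² + δb²) = √(5.15e+10 + 2.89e+08) = 2.28e+05

2.28e+05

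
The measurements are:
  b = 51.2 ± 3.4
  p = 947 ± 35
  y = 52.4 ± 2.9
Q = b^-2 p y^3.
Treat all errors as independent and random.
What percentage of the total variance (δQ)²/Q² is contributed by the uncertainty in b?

(δQ/Q)² = (-2·δb/b)² + (1·δp/p)² + (3·δy/y)²
  b term: (-2×0.0664)² = 0.0176
  p term: (1×0.0370)² = 0.00137
  y term: (3×0.0553)² = 0.0276
Total = 0.0466. Share from b = 0.0176/0.0466 = 0.379.

37.9%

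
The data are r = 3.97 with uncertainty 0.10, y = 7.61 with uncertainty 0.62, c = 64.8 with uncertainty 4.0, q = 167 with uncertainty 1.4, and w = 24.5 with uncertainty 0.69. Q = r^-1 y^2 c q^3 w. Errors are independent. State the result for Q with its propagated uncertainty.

(1.08 ± 0.194) × 10^11

For a monomial Q ∝ r^-1, y^2, c, q^3, w, fractional errors add in quadrature:
  (-1·δr/r)² = (-1×0.0252)² = 0.000634;  (2·δy/y)² = (2×0.0815)² = 0.0266;  (1·δc/c)² = (1×0.0617)² = 0.00381;  (3·δq/q)² = (3×0.00838)² = 0.000633;  (1·δw/w)² = (1×0.0282)² = 0.000793
δQ/Q = √(0.0324) = 0.180
Q = 1.08e+11, so δQ = 0.180 × 1.08e+11 = 1.94e+10.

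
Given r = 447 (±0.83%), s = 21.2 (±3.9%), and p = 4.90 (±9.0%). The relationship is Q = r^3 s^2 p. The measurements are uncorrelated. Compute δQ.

Since Q is a product/quotient, work with relative uncertainties:
  (3·δr/r)² = (3×0.00830)² = 0.000620;  (2·δs/s)² = (2×0.0390)² = 0.00608;  (1·δp/p)² = (1×0.0900)² = 0.00810
δQ/Q = √(0.0148) = 0.122
Q = 1.97e+11, so δQ = 0.122 × 1.97e+11 = 2.39e+10.

2.39e+10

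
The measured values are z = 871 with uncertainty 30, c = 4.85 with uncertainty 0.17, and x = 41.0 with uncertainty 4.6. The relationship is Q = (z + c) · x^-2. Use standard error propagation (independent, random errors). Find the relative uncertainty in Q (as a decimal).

Let u = z + c = 876. δu = √(δz² + δc²) = √(900 + 0.0289) = 30.0, so δu/u = 0.0343.
Q is then a monomial in u, x:
δQ/Q = √((δu/u)² + (-2·δx/x)²) = √(0.00117 + 0.0504) = 0.227

0.227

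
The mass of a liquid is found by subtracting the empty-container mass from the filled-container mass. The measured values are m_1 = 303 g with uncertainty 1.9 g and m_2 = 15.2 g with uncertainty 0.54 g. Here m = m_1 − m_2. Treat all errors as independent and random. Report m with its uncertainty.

288 ± 1.98 g

For a sum/difference, combine absolute errors in quadrature:
  (δm_1)² = 3.61;  (δm_2)² = 0.292
δm = √(3.90) = 1.98 g
m = 288 g.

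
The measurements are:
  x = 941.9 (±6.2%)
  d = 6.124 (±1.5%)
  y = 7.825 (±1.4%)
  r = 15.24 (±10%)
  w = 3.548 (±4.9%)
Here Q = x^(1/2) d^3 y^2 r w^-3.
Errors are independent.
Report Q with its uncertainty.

Q is a product of powers, so relative uncertainties combine in quadrature:
  (½·δx/x)² = (0.5×0.0620)² = 0.000961;  (3·δd/d)² = (3×0.0150)² = 0.00203;  (2·δy/y)² = (2×0.0140)² = 0.000784;  (1·δr/r)² = (1×0.100)² = 0.0100;  (-3·δw/w)² = (-3×0.0490)² = 0.0216
δQ/Q = √(0.0354) = 0.188
Q = 147300, so δQ = 0.188 × 147300 = 27700.

147300 ± 27700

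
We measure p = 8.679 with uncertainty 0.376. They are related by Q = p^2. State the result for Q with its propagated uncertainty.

75.33 ± 6.53

Each factor contributes (exponent × relative error)² to (δQ/Q)²:
  (2·δp/p)² = (2×0.0433)² = 0.00751
δQ/Q = √(0.00751) = 0.0866
Q = 75.33, so δQ = 0.0866 × 75.33 = 6.53.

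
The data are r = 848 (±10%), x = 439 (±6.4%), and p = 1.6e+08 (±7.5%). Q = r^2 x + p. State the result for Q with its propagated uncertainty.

Let w = r^2·x = 3.16e+08. δw/w = √((2·δr/r)² + (1·δx/x)²) = √(0.0400 + 0.00410) = 0.210, so δw = 6.63e+07.
Q = w + p: δQ = √(δw² + δp²) = √(4.39e+15 + 1.44e+14) = 6.74e+07
Q = 4.76e+08.

(4.76 ± 0.674) × 10^8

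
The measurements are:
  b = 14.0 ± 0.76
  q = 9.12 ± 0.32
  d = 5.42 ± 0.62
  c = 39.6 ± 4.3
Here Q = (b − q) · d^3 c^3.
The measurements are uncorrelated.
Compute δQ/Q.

Let u = b − q = 4.88. δu = √(δb² + δq²) = √(0.578 + 0.102) = 0.825, so δu/u = 0.169.
Q is then a monomial in u, d, c:
δQ/Q = √((δu/u)² + (3·δd/d)² + (3·δc/c)²) = √(0.0286 + 0.118 + 0.106) = 0.502

0.502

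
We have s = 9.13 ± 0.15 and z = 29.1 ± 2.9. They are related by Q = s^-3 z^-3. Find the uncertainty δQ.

1.62e-08

Relative error in a monomial: (δQ/Q)² = Σ (nᵢ · δxᵢ/xᵢ)².
  (-3·δs/s)² = (-3×0.0164)² = 0.00243;  (-3·δz/z)² = (-3×0.0997)² = 0.0894
δQ/Q = √(0.0918) = 0.303
Q = 5.33e-08, so δQ = 0.303 × 5.33e-08 = 1.62e-08.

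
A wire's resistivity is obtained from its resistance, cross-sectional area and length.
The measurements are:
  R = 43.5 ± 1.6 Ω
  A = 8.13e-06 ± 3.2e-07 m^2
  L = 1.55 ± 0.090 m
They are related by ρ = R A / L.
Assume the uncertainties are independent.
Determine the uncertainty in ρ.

Since ρ is a product/quotient, work with relative uncertainties:
  (1·δR/R)² = (1×0.0368)² = 0.00135;  (1·δA/A)² = (1×0.0394)² = 0.00155;  (-1·δL/L)² = (-1×0.0581)² = 0.00337
δρ/ρ = √(0.00627) = 0.0792
ρ = 0.000228 Ω·m, so δρ = 0.0792 × 0.000228 = 1.81e-05 Ω·m.

1.81e-05 Ω·m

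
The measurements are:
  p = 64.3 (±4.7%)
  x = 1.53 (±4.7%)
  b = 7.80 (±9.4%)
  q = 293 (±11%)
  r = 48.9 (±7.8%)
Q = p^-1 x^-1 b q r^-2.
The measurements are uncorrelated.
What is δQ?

Each factor contributes (exponent × relative error)² to (δQ/Q)²:
  (-1·δp/p)² = (-1×0.0470)² = 0.00221;  (-1·δx/x)² = (-1×0.0470)² = 0.00221;  (1·δb/b)² = (1×0.0940)² = 0.00884;  (1·δq/q)² = (1×0.110)² = 0.0121;  (-2·δr/r)² = (-2×0.0780)² = 0.0243
δQ/Q = √(0.0497) = 0.223
Q = 0.00971, so δQ = 0.223 × 0.00971 = 0.00217.

0.00217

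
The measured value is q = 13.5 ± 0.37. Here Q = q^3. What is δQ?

Relative error in a monomial: (δQ/Q)² = Σ (nᵢ · δxᵢ/xᵢ)².
  (3·δq/q)² = (3×0.0274)² = 0.00676
δQ/Q = √(0.00676) = 0.0822
Q = 2460, so δQ = 0.0822 × 2460 = 202.

202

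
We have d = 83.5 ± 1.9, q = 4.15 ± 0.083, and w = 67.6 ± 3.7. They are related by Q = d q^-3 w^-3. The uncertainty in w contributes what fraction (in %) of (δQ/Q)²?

86.8%

(δQ/Q)² = (1·δd/d)² + (-3·δq/q)² + (-3·δw/w)²
  d term: (1×0.0228)² = 0.000518
  q term: (-3×0.0200)² = 0.00360
  w term: (-3×0.0547)² = 0.0270
Total = 0.0311. Share from w = 0.0270/0.0311 = 0.868.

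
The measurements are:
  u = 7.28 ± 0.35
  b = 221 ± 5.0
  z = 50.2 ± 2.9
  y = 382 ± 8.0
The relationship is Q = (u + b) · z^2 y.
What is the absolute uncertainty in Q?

2.63e+07

Let w = u + b = 228. δw = √(δu² + δb²) = √(0.122 + 25.0) = 5.01, so δw/w = 0.0220.
Q is then a monomial in w, z, y:
δQ/Q = √((δw/w)² + (2·δz/z)² + (1·δy/y)²) = √(0.000482 + 0.0133 + 0.000439) = 0.119
Q = 2.2e+08, so δQ = 0.119 × 2.2e+08 = 2.63e+07.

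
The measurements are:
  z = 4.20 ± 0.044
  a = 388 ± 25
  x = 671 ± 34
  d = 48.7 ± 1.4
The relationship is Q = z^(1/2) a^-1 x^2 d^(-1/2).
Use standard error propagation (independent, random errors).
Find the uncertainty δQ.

41.3

Q is a product of powers, so relative uncertainties combine in quadrature:
  (½·δz/z)² = (0.5×0.0105)² = 2.74e-05;  (-1·δa/a)² = (-1×0.0644)² = 0.00415;  (2·δx/x)² = (2×0.0507)² = 0.0103;  (−½·δd/d)² = (-0.5×0.0287)² = 0.000207
δQ/Q = √(0.0147) = 0.121
Q = 341, so δQ = 0.121 × 341 = 41.3.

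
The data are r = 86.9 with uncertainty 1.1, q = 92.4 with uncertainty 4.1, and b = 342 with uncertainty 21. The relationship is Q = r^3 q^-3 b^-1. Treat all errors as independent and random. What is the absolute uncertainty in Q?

0.000368

For a monomial Q ∝ r^3, q^-3, b^-1, fractional errors add in quadrature:
  (3·δr/r)² = (3×0.0127)² = 0.00144;  (-3·δq/q)² = (-3×0.0444)² = 0.0177;  (-1·δb/b)² = (-1×0.0614)² = 0.00377
δQ/Q = √(0.0229) = 0.151
Q = 0.00243, so δQ = 0.151 × 0.00243 = 0.000368.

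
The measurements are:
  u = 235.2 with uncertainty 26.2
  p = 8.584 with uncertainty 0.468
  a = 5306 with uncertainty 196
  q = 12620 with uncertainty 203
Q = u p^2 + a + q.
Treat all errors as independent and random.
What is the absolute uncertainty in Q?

2720

Let w = u·p^2 = 17330. δw/w = √((1·δu/u)² + (2·δp/p)²) = √(0.0124 + 0.0119) = 0.156, so δw = 2700.
Q = w + a + q: δQ = √(δw² + δa² + δq²) = √(7.3e+06 + 38400 + 41200) = 2720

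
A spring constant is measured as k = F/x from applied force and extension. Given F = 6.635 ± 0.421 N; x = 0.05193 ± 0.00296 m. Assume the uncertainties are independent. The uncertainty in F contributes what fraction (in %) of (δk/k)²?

55.3%

(δk/k)² = (1·δF/F)² + (-1·δx/x)²
  F term: (1×0.0635)² = 0.00403
  x term: (-1×0.0570)² = 0.00325
Total = 0.00728. Share from F = 0.00403/0.00728 = 0.553.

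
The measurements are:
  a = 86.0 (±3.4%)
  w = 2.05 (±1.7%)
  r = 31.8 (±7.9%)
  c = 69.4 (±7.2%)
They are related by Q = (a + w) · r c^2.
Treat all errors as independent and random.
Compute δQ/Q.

Let u = a + w = 88.0. δu = √(δa² + δw²) = √(8.55 + 0.00121) = 2.92, so δu/u = 0.0332.
Q is then a monomial in u, r, c:
δQ/Q = √((δu/u)² + (1·δr/r)² + (2·δc/c)²) = √(0.00110 + 0.00624 + 0.0207) = 0.168

0.168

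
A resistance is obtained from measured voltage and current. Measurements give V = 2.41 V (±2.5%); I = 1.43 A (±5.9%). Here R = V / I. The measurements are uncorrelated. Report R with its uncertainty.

Each factor contributes (exponent × relative error)² to (δR/R)²:
  (1·δV/V)² = (1×0.0250)² = 0.000625;  (-1·δI/I)² = (-1×0.0590)² = 0.00348
δR/R = √(0.00411) = 0.0641
R = 1.69 Ω, so δR = 0.0641 × 1.69 = 0.108 Ω.

1.69 ± 0.108 Ω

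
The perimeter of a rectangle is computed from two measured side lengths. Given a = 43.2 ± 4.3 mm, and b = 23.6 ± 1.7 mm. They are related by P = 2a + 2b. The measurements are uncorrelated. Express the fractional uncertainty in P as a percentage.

6.92%

For a sum/difference, combine absolute errors in quadrature:
  (2·δa)² = 74.0;  (2·δb)² = 11.6
δP = √(85.5) = 9.25 mm
P = 134 mm, so δP/P = 9.25/134 = 0.0692.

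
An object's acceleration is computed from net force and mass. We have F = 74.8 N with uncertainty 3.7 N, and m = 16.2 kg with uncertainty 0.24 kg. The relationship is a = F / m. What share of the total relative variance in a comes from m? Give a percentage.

(δa/a)² = (1·δF/F)² + (-1·δm/m)²
  F term: (1×0.0495)² = 0.00245
  m term: (-1×0.0148)² = 0.000219
Total = 0.00267. Share from m = 0.000219/0.00267 = 0.0823.

8.23%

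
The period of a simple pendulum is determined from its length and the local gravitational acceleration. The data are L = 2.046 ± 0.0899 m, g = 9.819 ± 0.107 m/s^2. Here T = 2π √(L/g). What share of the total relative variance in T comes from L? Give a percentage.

(δT/T)² = (½·δL/L)² + (−½·δg/g)²
  L term: (0.5×0.0439)² = 0.000483
  g term: (-0.5×0.0109)² = 2.97e-05
Total = 0.000512. Share from L = 0.000483/0.000512 = 0.942.

94.2%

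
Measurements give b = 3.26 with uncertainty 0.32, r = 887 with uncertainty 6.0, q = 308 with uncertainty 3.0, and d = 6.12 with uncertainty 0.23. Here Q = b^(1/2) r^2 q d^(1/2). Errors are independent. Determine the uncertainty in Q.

5.97e+07

Relative error in a monomial: (δQ/Q)² = Σ (nᵢ · δxᵢ/xᵢ)².
  (½·δb/b)² = (0.5×0.0982)² = 0.00241;  (2·δr/r)² = (2×0.00676)² = 0.000183;  (1·δq/q)² = (1×0.00974)² = 9.49e-05;  (½·δd/d)² = (0.5×0.0376)² = 0.000353
δQ/Q = √(0.00304) = 0.0551
Q = 1.08e+09, so δQ = 0.0551 × 1.08e+09 = 5.97e+07.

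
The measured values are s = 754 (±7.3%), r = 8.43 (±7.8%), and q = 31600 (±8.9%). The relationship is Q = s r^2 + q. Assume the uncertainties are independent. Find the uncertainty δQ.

9650

Let p = s·r^2 = 53600. δp/p = √((1·δs/s)² + (2·δr/r)²) = √(0.00533 + 0.0243) = 0.172, so δp = 9230.
Q = p + q: δQ = √(δp² + δq²) = √(8.52e+07 + 7.91e+06) = 9650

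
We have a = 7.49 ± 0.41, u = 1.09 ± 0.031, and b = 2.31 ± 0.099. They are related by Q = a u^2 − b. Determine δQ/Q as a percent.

Let p = a·u^2 = 8.90. δp/p = √((1·δa/a)² + (2·δu/u)²) = √(0.00300 + 0.00324) = 0.0789, so δp = 0.702.
Q = p − b: δQ = √(δp² + δb²) = √(0.493 + 0.00980) = 0.709
Q = 6.59, so δQ/Q = 0.709/6.59 = 0.108.

10.8%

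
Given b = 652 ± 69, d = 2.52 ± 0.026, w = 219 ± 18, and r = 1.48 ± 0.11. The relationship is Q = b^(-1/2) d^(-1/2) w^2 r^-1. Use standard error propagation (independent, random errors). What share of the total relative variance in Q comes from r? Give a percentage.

15.6%

(δQ/Q)² = (−½·δb/b)² + (−½·δd/d)² + (2·δw/w)² + (-1·δr/r)²
  b term: (-0.5×0.106)² = 0.00280
  d term: (-0.5×0.0103)² = 2.66e-05
  w term: (2×0.0822)² = 0.0270
  r term: (-1×0.0743)² = 0.00552
Total = 0.0354. Share from r = 0.00552/0.0354 = 0.156.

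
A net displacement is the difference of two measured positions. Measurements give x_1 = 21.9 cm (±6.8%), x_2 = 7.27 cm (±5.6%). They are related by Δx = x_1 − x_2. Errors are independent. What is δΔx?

Δx is a linear combination, so absolute uncertainties add in quadrature:
  (δx_1)² = 2.22;  (δx_2)² = 0.166
δΔx = √(2.38) = 1.54 cm

1.54 cm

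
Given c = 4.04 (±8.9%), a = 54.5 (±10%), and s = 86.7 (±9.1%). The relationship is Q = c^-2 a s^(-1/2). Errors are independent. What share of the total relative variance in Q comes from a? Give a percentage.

(δQ/Q)² = (-2·δc/c)² + (1·δa/a)² + (−½·δs/s)²
  c term: (-2×0.0890)² = 0.0317
  a term: (1×0.100)² = 0.0100
  s term: (-0.5×0.0910)² = 0.00207
Total = 0.0438. Share from a = 0.0100/0.0438 = 0.229.

22.9%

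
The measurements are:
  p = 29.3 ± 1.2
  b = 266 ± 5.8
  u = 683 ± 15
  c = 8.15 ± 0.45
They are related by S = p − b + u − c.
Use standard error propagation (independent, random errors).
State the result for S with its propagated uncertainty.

438 ± 16.1

Each term contributes (cᵢ δxᵢ)² to (δS)²:
  (δp)² = 1.44;  (δb)² = 33.6;  (δu)² = 225;  (δc)² = 0.203
δS = √(260) = 16.1
S = 438.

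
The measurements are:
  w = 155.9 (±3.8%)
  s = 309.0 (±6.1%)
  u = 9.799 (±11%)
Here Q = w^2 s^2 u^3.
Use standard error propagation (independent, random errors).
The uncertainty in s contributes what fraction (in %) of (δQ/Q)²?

(δQ/Q)² = (2·δw/w)² + (2·δs/s)² + (3·δu/u)²
  w term: (2×0.0380)² = 0.00578
  s term: (2×0.0610)² = 0.0149
  u term: (3×0.110)² = 0.109
Total = 0.130. Share from s = 0.0149/0.130 = 0.115.

11.5%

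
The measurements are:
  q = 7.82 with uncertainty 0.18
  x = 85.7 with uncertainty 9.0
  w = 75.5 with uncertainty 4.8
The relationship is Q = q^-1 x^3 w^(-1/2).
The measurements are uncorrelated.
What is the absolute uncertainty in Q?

2940

For a monomial Q ∝ q^-1, x^3, w^(-1/2), fractional errors add in quadrature:
  (-1·δq/q)² = (-1×0.0230)² = 0.000530;  (3·δx/x)² = (3×0.105)² = 0.0993;  (−½·δw/w)² = (-0.5×0.0636)² = 0.00101
δQ/Q = √(0.101) = 0.317
Q = 9260, so δQ = 0.317 × 9260 = 2940.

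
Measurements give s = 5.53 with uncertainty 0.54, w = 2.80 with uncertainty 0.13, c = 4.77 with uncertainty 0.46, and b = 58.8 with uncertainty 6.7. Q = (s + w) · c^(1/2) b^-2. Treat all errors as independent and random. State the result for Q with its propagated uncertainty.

Let u = s + w = 8.33. δu = √(δs² + δw²) = √(0.292 + 0.0169) = 0.555, so δu/u = 0.0667.
Q is then a monomial in u, c, b:
δQ/Q = √((δu/u)² + (½·δc/c)² + (-2·δb/b)²) = √(0.00445 + 0.00232 + 0.0519) = 0.242
Q = 0.00526, so δQ = 0.242 × 0.00526 = 0.00127.

0.00526 ± 0.00127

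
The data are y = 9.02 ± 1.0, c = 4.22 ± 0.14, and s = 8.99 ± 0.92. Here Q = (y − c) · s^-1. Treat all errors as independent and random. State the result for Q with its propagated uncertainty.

0.534 ± 0.125

Let u = y − c = 4.80. δu = √(δy² + δc²) = √(1.00 + 0.0196) = 1.01, so δu/u = 0.210.
Q is then a monomial in u, s:
δQ/Q = √((δu/u)² + (-1·δs/s)²) = √(0.0443 + 0.0105) = 0.234
Q = 0.534, so δQ = 0.234 × 0.534 = 0.125.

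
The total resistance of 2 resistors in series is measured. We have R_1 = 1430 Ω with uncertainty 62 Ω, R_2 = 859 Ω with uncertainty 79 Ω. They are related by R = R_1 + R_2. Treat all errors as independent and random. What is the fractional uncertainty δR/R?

Absolute uncertainties add in quadrature for a linear combination:
  (δR_1)² = 3840;  (δR_2)² = 6240
δR = √(10100) = 100 Ω
R = 2290 Ω, so δR/R = 100/2290 = 0.0439.

0.0439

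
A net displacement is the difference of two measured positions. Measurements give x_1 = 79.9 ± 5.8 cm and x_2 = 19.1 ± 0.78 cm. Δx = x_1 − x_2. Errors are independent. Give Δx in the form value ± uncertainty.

Δx is a linear combination, so absolute uncertainties add in quadrature:
  (δx_1)² = 33.6;  (δx_2)² = 0.608
δΔx = √(34.2) = 5.85 cm
Δx = 60.8 cm.

60.8 ± 5.85 cm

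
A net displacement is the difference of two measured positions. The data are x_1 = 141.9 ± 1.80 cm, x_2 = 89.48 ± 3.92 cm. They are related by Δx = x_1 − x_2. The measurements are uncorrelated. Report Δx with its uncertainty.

Absolute uncertainties add in quadrature for a linear combination:
  (δx_1)² = 3.24;  (δx_2)² = 15.4
δΔx = √(18.6) = 4.31 cm
Δx = 52.42 cm.

52.42 ± 4.31 cm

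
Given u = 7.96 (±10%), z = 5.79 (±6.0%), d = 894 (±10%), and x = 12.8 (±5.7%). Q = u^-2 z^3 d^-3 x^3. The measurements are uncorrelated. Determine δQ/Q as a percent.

43.8%

Products/powers → add relative errors in quadrature, weighted by exponent:
  (-2·δu/u)² = (-2×0.100)² = 0.0400;  (3·δz/z)² = (3×0.0600)² = 0.0324;  (-3·δd/d)² = (-3×0.100)² = 0.0900;  (3·δx/x)² = (3×0.0570)² = 0.0292
δQ/Q = √(0.192) = 0.438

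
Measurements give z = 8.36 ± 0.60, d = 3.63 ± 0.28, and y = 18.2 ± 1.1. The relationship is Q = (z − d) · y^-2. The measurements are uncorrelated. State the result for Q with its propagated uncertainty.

Let u = z − d = 4.73. δu = √(δz² + δd²) = √(0.360 + 0.0784) = 0.662, so δu/u = 0.140.
Q is then a monomial in u, y:
δQ/Q = √((δu/u)² + (-2·δy/y)²) = √(0.0196 + 0.0146) = 0.185
Q = 0.0143, so δQ = 0.185 × 0.0143 = 0.00264.

0.0143 ± 0.00264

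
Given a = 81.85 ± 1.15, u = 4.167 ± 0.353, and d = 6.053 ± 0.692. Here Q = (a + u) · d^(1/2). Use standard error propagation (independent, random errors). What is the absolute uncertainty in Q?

Let w = a + u = 86.02. δw = √(δa² + δu²) = √(1.32 + 0.125) = 1.20, so δw/w = 0.0140.
Q is then a monomial in w, d:
δQ/Q = √((δw/w)² + (½·δd/d)²) = √(0.000196 + 0.00327) = 0.0588
Q = 211.6, so δQ = 0.0588 × 211.6 = 12.5.

12.5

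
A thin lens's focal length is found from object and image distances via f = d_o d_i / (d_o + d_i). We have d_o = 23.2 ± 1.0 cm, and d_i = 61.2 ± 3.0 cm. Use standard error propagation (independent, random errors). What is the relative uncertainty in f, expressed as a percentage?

3.40%

∂f/∂d_o = (d_i/(d_o+d_i))² = 0.526;  ∂f/∂d_i = (d_o/(d_o+d_i))² = 0.0756
δf = √((∂f/∂d_o · δd_o)² + (∂f/∂d_i · δd_i)²) = √(0.276 + 0.0514) = 0.573 cm
f = 16.8 cm, so δf/f = 0.573/16.8 = 0.0340.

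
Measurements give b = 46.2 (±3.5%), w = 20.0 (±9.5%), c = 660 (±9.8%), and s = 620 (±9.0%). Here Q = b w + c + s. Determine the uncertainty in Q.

Let p = b·w = 924. δp/p = √((1·δb/b)² + (1·δw/w)²) = √(0.00123 + 0.00903) = 0.101, so δp = 93.5.
Q = p + c + s: δQ = √(δp² + δc² + δs²) = √(8750 + 4180 + 3110) = 127

127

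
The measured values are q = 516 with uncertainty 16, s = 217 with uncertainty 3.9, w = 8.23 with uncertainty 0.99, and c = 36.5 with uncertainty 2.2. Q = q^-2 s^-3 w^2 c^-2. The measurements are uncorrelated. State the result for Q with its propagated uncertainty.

(1.87 ± 0.526) × 10^-14

Relative error in a monomial: (δQ/Q)² = Σ (nᵢ · δxᵢ/xᵢ)².
  (-2·δq/q)² = (-2×0.0310)² = 0.00385;  (-3·δs/s)² = (-3×0.0180)² = 0.00291;  (2·δw/w)² = (2×0.120)² = 0.0579;  (-2·δc/c)² = (-2×0.0603)² = 0.0145
δQ/Q = √(0.0792) = 0.281
Q = 1.87e-14, so δQ = 0.281 × 1.87e-14 = 5.26e-15.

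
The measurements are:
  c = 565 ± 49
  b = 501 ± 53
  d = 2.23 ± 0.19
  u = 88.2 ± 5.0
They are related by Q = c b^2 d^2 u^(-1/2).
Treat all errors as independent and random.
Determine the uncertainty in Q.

Products/powers → add relative errors in quadrature, weighted by exponent:
  (1·δc/c)² = (1×0.0867)² = 0.00752;  (2·δb/b)² = (2×0.106)² = 0.0448;  (2·δd/d)² = (2×0.0852)² = 0.0290;  (−½·δu/u)² = (-0.5×0.0567)² = 0.000803
δQ/Q = √(0.0821) = 0.287
Q = 7.51e+07, so δQ = 0.287 × 7.51e+07 = 2.15e+07.

2.15e+07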